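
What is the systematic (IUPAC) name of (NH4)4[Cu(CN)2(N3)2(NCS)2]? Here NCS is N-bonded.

ammonium diazidodicyanodiisothiocyanatocuprate(II)

The 4 ammonium counter-ions carry a total charge of +4, so each complex ion is 4−.
Ligand charges: 2×azido (-1 each), 2×cyano (-1 each), 2×isothiocyanato (-1 each); total -6. So Cu + (-6) = 4−, giving Cu = +2.
The complex ion is anionic, so copper takes the -ate form cuprate(II).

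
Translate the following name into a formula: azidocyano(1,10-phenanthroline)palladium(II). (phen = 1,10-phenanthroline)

[Pd(CN)(N3)(phen)]

Ligands: 1 1,10-phenanthroline (phen, neutral), 1 cyano (CN, -1), 1 azido (N3, -1). Ligand charge sum = -2.
With Pd in oxidation state +2, the complex ion is [Pd...].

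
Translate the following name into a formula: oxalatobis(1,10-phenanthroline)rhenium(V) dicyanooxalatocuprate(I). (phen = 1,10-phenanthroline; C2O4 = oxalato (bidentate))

Cation [Re…]: ligand charges -2, Re(V) ⇒ ion charge 3+.
Anion [Cu…]: ligand charges -4, Cu(I) ⇒ ion charge 3−.

[Re(C2O4)(phen)2][Cu(C2O4)(CN)2]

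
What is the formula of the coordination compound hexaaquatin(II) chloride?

[Sn(H2O)6]Cl2

Ligands: 6 aqua (H2O, neutral). Ligand charge sum = 0.
Charge balance with chloride (-1) requires 1 complex ion per 2 chloride.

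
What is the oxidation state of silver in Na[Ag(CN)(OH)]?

+1

1 sodium outside the brackets (+1 each) → the complex ion is 1−.
Ligand charges: 1×OH = -1; 1×CN = -1; sum -2.
Ag + (-2) = 1− ⇒ Ag is +1.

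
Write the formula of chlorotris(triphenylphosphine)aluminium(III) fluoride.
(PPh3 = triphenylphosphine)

[AlCl(PPh3)3]F2

Ligands: 3 triphenylphosphine (PPh3, neutral), 1 chloro (Cl, -1). Ligand charge sum = -1.
With Al in oxidation state +3, the complex ion is [Al...]^2+.
Charge balance with fluoride (-1) requires 1 complex ion per 2 fluoride.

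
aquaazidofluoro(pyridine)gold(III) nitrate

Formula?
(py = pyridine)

Ligands: 1 azido (N3, -1), 1 fluoro (F, -1), 1 aqua (H2O, neutral), 1 pyridine (py, neutral). Ligand charge sum = -2.
Charge balance with nitrate (-1) requires 1 complex ion per 1 nitrate.

[AuF(H2O)(N3)(py)]NO3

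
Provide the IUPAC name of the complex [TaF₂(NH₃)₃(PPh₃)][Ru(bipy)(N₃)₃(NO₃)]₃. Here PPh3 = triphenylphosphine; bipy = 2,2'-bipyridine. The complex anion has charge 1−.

Both ions are complex: the cation is named first with the plain metal name, the anion second with the -ate form; each ion's ligands are alphabetised independently.
The complex anion is given as 1−; its ligand charges sum to -4, so Ru = +3.
With 3 anions per cation, the cation must be 3×1 = 3+.
Cation: ligand charges sum to -2; for the ion to be 3+, Ta = +5.

triamminedifluoro(triphenylphosphine)tantalum(V) triazido(2,2'-bipyridine)nitratoruthenate(III)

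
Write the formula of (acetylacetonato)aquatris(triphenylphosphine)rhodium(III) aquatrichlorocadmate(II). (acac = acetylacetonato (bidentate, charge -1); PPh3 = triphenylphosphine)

[Rh(acac)(H2O)(PPh3)3][CdCl3(H2O)]2

Cation [Rh…]: ligand charges -1, Rh(III) ⇒ ion charge 2+.
Anion [Cd…]: ligand charges -3, Cd(II) ⇒ ion charge 1−.
One 2+ cation requires 2 of the 1− anion.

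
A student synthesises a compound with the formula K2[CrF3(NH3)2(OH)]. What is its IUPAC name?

potassium diamminetrifluorohydroxochromate(II)

The 2 potassium counter-ions carry a total charge of +2, so each complex ion is 2−.
Ligand charges: 3×fluoro (-1 each), 1×hydroxo (-1 each), 2×ammine (neutral); total -4. So Cr + (-4) = 2−, giving Cr = +2.
Ligands are named alphabetically: ammine before fluoro before hydroxo.
The complex ion is anionic, so chromium takes the -ate form chromate(II).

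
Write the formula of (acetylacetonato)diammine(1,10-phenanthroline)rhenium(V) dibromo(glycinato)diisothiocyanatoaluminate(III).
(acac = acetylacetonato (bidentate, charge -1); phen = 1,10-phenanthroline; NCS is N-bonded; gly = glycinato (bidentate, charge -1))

Cation [Re…]: ligand charges -1, Re(V) ⇒ ion charge 4+.
Anion [Al…]: ligand charges -5, Al(III) ⇒ ion charge 2−.
One 4+ cation requires 2 of the 2− anion.

[Re(acac)(NH3)2(phen)][AlBr2(gly)(NCS)2]2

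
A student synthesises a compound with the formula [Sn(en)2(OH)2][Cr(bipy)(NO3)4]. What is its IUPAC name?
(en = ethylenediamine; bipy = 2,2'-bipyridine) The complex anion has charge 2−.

The complex anion is given as 2−; its ligand charges sum to -4, so Cr = +2.
A 1:1 salt means the cation carries the equal and opposite charge, 2+.
Cation: ligand charges sum to -2; for the ion to be 2+, Sn = +4.

bis(ethylenediamine)dihydroxotin(IV) (2,2'-bipyridine)tetranitratochromate(II)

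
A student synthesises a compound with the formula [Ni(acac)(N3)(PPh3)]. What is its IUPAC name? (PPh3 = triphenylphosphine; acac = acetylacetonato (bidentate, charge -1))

There is no counter-ion, so the complex is neutral overall.
Ligand charges: 1×triphenylphosphine (neutral), 1×azido (-1 each), 1×acetylacetonato (-1 each); total -2. So Ni + (-2) = 0, giving Ni = +2.
Ligands are named alphabetically: acetylacetonato before azido before triphenylphosphine.

(acetylacetonato)azido(triphenylphosphine)nickel(II)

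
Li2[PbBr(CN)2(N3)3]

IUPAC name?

The 2 lithium counter-ions carry a total charge of +2, so each complex ion is 2−.
Ligand charges: 2×cyano (-1 each), 3×azido (-1 each), 1×bromo (-1 each); total -6. So Pb + (-6) = 2−, giving Pb = +4.
Ligands are named alphabetically: azido before bromo before cyano.
The complex ion is anionic, so lead takes the -ate form plumbate(IV).

lithium triazidobromodicyanoplumbate(IV)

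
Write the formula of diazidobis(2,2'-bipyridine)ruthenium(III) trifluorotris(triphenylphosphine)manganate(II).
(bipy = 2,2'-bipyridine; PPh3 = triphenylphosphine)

[Ru(bipy)2(N3)2][MnF3(PPh3)3]

Cation [Ru…]: ligand charges -2, Ru(III) ⇒ ion charge 1+.
Anion [Mn…]: ligand charges -3, Mn(II) ⇒ ion charge 1−.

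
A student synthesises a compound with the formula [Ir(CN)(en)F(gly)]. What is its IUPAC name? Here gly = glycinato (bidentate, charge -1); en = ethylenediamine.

cyano(ethylenediamine)fluoro(glycinato)iridium(III)

There is no counter-ion, so the complex is neutral overall.
Ligand charges: 1×cyano (-1 each), 1×glycinato (-1 each), 1×ethylenediamine (neutral), 1×fluoro (-1 each); total -3. So Ir + (-3) = 0, giving Ir = +3.
Ligands are named alphabetically: cyano before ethylenediamine before fluoro before glycinato.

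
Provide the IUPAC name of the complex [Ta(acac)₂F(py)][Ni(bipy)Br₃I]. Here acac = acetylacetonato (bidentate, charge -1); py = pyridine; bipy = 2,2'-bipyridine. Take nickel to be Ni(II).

Both ions are complex: the cation is named first with the plain metal name, the anion second with the -ate form; each ion's ligands are alphabetised independently.
Ni is given as +2; the anion's ligand charges sum to -4, so the complex anion is 2−.
A 1:1 salt means the cation carries the equal and opposite charge, 2+.
Cation: ligand charges sum to -3; for the ion to be 2+, Ta = +5.

bis(acetylacetonato)fluoro(pyridine)tantalum(V) (2,2'-bipyridine)tribromoiodonickelate(II)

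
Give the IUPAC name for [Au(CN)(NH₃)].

There is no counter-ion, so the complex is neutral overall.
Ligand charges: 1×cyano (-1 each), 1×ammine (neutral); total -1. So Au + (-1) = 0, giving Au = +1.
Ligands are named alphabetically: ammine before cyano.

amminecyanogold(I)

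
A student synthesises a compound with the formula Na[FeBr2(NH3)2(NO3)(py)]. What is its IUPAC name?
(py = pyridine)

sodium diamminedibromonitrato(pyridine)ferrate(II)

The 1 sodium counter-ion carries a total charge of +1, so each complex ion is 1−.
Ligand charges: 2×bromo (-1 each), 1×nitrato (-1 each), 2×ammine (neutral), 1×pyridine (neutral); total -3. So Fe + (-3) = 1−, giving Fe = +2.
The complex ion is anionic, so iron takes the -ate form ferrate(II).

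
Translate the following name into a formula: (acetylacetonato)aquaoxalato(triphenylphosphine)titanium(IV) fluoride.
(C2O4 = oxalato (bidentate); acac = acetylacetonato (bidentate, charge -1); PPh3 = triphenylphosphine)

[Ti(acac)(C2O4)(H2O)(PPh3)]F

Ligands: 1 oxalato (C2O4, -2), 1 aqua (H2O, neutral), 1 acetylacetonato (acac, -1), 1 triphenylphosphine (PPh3, neutral). Ligand charge sum = -3.
Charge balance with fluoride (-1) requires 1 complex ion per 1 fluoride.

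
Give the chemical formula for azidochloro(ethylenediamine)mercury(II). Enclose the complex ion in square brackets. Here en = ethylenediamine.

[HgCl(en)(N3)]

Ligands: 1 azido (N3, -1), 1 chloro (Cl, -1), 1 ethylenediamine (en, neutral). Ligand charge sum = -2.
With Hg in oxidation state +2, the complex ion is [Hg...].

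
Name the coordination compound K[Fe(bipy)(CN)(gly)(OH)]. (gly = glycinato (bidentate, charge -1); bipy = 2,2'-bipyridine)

potassium (2,2'-bipyridine)cyano(glycinato)hydroxoferrate(II)

The 1 potassium counter-ion carries a total charge of +1, so each complex ion is 1−.
Ligand charges: 1×glycinato (-1 each), 1×2,2'-bipyridine (neutral), 1×cyano (-1 each), 1×hydroxo (-1 each); total -3. So Fe + (-3) = 1−, giving Fe = +2.
Ligands are named alphabetically: bipyridine before cyano before glycinato before hydroxo.
The complex ion is anionic, so iron takes the -ate form ferrate(II).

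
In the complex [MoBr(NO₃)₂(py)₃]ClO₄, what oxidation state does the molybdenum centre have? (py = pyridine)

1 perchlorate outside the brackets (-1 each) → the complex ion is 1+.
Ligand charges: 2×NO3 = -2; 1×Br = -1; 3×py neutral; sum -3.
Mo + (-3) = 1+ ⇒ Mo is +4.

+4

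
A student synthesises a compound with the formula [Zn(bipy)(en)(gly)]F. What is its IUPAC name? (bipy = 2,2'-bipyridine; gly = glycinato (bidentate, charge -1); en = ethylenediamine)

(2,2'-bipyridine)(ethylenediamine)(glycinato)zinc(II) fluoride

The 1 fluoride counter-ion carries a total charge of -1, so each complex ion is 1+.
Ligand charges: 1×2,2'-bipyridine (neutral), 1×glycinato (-1 each), 1×ethylenediamine (neutral); total -1. So Zn + (-1) = 1+, giving Zn = +2.
Ligands are named alphabetically: bipyridine before ethylenediamine before glycinato.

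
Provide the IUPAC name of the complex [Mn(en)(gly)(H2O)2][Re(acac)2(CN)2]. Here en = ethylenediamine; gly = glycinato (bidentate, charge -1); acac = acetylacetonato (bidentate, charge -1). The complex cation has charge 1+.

diaqua(ethylenediamine)(glycinato)manganese(II) bis(acetylacetonato)dicyanorhenate(III)

Both ions are complex: the cation is named first with the plain metal name, the anion second with the -ate form; each ion's ligands are alphabetised independently.
The complex cation is given as 1+; its ligand charges sum to -1, so Mn = +2.
A 1:1 salt means the anion carries the equal and opposite charge, 1−.
Anion: ligand charges sum to -4; for the ion to be 1−, Re = +3.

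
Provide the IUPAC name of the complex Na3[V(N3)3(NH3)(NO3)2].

The 3 sodium counter-ions carry a total charge of +3, so each complex ion is 3−.
Ligand charges: 2×nitrato (-1 each), 1×ammine (neutral), 3×azido (-1 each); total -5. So V + (-5) = 3−, giving V = +2.
Ligands are named alphabetically: ammine before azido before nitrato.
The complex ion is anionic, so vanadium takes the -ate form vanadate(II).

sodium amminetriazidodinitratovanadate(II)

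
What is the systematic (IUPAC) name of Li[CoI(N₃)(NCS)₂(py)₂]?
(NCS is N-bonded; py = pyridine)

lithium azidoiododiisothiocyanatobis(pyridine)cobaltate(III)

The 1 lithium counter-ion carries a total charge of +1, so each complex ion is 1−.
Ligand charges: 2×isothiocyanato (-1 each), 1×iodo (-1 each), 1×azido (-1 each), 2×pyridine (neutral); total -4. So Co + (-4) = 1−, giving Co = +3.
The complex ion is anionic, so cobalt takes the -ate form cobaltate(III).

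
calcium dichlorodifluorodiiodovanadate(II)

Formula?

Ca2[VCl2F2I2]

Ligands: 2 chloro (Cl, -1), 2 iodo (I, -1), 2 fluoro (F, -1). Ligand charge sum = -6.
With V in oxidation state +2, the complex ion is [V...]^4−.
Charge balance with calcium (+2) requires 1 complex ion per 2 calcium.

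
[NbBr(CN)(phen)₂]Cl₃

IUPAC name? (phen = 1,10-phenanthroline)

The 3 chloride counter-ions carry a total charge of -3, so each complex ion is 3+.
Ligand charges: 1×bromo (-1 each), 2×1,10-phenanthroline (neutral), 1×cyano (-1 each); total -2. So Nb + (-2) = 3+, giving Nb = +5.
Ligands are named alphabetically: bromo before cyano before phenanthroline.

bromocyanobis(1,10-phenanthroline)niobium(V) chloride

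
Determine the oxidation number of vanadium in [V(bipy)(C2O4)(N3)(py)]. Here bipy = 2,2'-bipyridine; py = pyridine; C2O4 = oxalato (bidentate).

+3

No counter-ion: the bracketed complex is neutral.
Ligand charges: 1×bipy neutral; 1×N3 = -1; 1×py neutral; 1×C2O4 = -2; sum -3.
V + (-3) = 0 ⇒ V is +3.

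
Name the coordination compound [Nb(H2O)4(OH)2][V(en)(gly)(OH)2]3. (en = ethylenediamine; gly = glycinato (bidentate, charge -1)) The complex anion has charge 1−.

tetraaquadihydroxoniobium(V) (ethylenediamine)(glycinato)dihydroxovanadate(II)

Both ions are complex: the cation is named first with the plain metal name, the anion second with the -ate form; each ion's ligands are alphabetised independently.
The complex anion is given as 1−; its ligand charges sum to -3, so V = +2.
With 3 anions per cation, the cation must be 3×1 = 3+.
Cation: ligand charges sum to -2; for the ion to be 3+, Nb = +5.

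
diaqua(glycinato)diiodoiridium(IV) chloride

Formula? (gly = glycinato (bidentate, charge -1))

[Ir(gly)(H2O)2I2]Cl

Ligands: 2 aqua (H2O, neutral), 2 iodo (I, -1), 1 glycinato (gly, -1). Ligand charge sum = -3.
With Ir in oxidation state +4, the complex ion is [Ir...]^1+.
Charge balance with chloride (-1) requires 1 complex ion per 1 chloride.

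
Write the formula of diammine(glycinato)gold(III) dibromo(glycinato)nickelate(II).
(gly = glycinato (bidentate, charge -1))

[Au(gly)(NH3)2][NiBr2(gly)]2

Cation [Au…]: ligand charges -1, Au(III) ⇒ ion charge 2+.
Anion [Ni…]: ligand charges -3, Ni(II) ⇒ ion charge 1−.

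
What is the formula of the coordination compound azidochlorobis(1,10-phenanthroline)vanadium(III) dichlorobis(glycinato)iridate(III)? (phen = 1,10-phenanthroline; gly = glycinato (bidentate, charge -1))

Cation [V…]: ligand charges -2, V(III) ⇒ ion charge 1+.
Anion [Ir…]: ligand charges -4, Ir(III) ⇒ ion charge 1−.
One 1+ cation balances one 1− anion.

[VCl(N3)(phen)2][IrCl2(gly)2]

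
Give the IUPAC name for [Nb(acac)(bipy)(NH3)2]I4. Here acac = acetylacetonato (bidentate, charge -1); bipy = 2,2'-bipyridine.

(acetylacetonato)diammine(2,2'-bipyridine)niobium(V) iodide

The 4 iodide counter-ions carry a total charge of -4, so each complex ion is 4+.
Ligand charges: 1×acetylacetonato (-1 each), 1×2,2'-bipyridine (neutral), 2×ammine (neutral); total -1. So Nb + (-1) = 4+, giving Nb = +5.
Ligands are named alphabetically: acetylacetonato before ammine before bipyridine.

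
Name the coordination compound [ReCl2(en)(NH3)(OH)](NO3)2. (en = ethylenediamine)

amminedichloro(ethylenediamine)hydroxorhenium(V) nitrate

The 2 nitrate counter-ions carry a total charge of -2, so each complex ion is 2+.
Ligand charges: 1×ethylenediamine (neutral), 1×hydroxo (-1 each), 1×ammine (neutral), 2×chloro (-1 each); total -3. So Re + (-3) = 2+, giving Re = +5.
Ligands are named alphabetically: ammine before chloro before ethylenediamine before hydroxo.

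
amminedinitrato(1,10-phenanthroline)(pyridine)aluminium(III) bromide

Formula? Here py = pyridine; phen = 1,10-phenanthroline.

[Al(NH3)(NO3)2(phen)(py)]Br

Ligands: 1 pyridine (py, neutral), 1 1,10-phenanthroline (phen, neutral), 1 ammine (NH3, neutral), 2 nitrato (NO3, -1). Ligand charge sum = -2.
Charge balance with bromide (-1) requires 1 complex ion per 1 bromide.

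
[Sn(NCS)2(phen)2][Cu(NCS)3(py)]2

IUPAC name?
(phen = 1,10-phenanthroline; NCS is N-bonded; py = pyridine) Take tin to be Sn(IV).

Sn is given as +4; the cation's ligand charges sum to -2, so the complex cation is 2+.
With 2 anions per cation, each anion must be 2/2 = 1−.
Anion: ligand charges sum to -3; for the ion to be 1−, Cu = +2.

diisothiocyanatobis(1,10-phenanthroline)tin(IV) triisothiocyanato(pyridine)cuprate(II)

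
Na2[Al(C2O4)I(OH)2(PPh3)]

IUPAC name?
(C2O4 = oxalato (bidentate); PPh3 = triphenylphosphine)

The 2 sodium counter-ions carry a total charge of +2, so each complex ion is 2−.
Ligand charges: 2×hydroxo (-1 each), 1×iodo (-1 each), 1×oxalato (-2 each), 1×triphenylphosphine (neutral); total -5. So Al + (-5) = 2−, giving Al = +3.
Ligands are named alphabetically: hydroxo before iodo before oxalato before triphenylphosphine.
The complex ion is anionic, so aluminium takes the -ate form aluminate(III).

sodium dihydroxoiodooxalato(triphenylphosphine)aluminate(III)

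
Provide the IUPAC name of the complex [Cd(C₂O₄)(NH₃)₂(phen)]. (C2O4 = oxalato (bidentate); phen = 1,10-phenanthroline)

diammineoxalato(1,10-phenanthroline)cadmium(II)

There is no counter-ion, so the complex is neutral overall.
Ligand charges: 1×oxalato (-2 each), 2×ammine (neutral), 1×1,10-phenanthroline (neutral); total -2. So Cd + (-2) = 0, giving Cd = +2.
Ligands are named alphabetically: ammine before oxalato before phenanthroline.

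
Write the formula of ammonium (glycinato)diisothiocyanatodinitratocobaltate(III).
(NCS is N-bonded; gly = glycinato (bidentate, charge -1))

Ligands: 2 isothiocyanato (NCS, -1), 1 glycinato (gly, -1), 2 nitrato (NO3, -1). Ligand charge sum = -5.
Charge balance with ammonium (+1) requires 1 complex ion per 2 ammonium.

(NH4)2[Co(gly)(NCS)2(NO3)2]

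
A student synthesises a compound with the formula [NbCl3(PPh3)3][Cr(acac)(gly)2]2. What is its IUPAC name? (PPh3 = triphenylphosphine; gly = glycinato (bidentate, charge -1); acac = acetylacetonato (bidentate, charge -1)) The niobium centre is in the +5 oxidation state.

Nb is given as +5; the cation's ligand charges sum to -3, so the complex cation is 2+.
With 2 anions per cation, each anion must be 2/2 = 1−.
Anion: ligand charges sum to -3; for the ion to be 1−, Cr = +2.

trichlorotris(triphenylphosphine)niobium(V) (acetylacetonato)bis(glycinato)chromate(II)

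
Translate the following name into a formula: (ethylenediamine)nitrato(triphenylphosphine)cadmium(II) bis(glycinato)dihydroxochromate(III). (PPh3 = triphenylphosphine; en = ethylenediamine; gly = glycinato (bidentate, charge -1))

[Cd(en)(NO3)(PPh3)][Cr(gly)2(OH)2]

Cation [Cd…]: ligand charges -1, Cd(II) ⇒ ion charge 1+.
Anion [Cr…]: ligand charges -4, Cr(III) ⇒ ion charge 1−.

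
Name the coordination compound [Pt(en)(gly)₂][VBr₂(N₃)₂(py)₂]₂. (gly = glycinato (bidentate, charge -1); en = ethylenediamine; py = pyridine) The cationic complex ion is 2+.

Both ions are complex: the cation is named first with the plain metal name, the anion second with the -ate form; each ion's ligands are alphabetised independently.
The complex cation is given as 2+; its ligand charges sum to -2, so Pt = +4.
With 2 anions per cation, each anion must be 2/2 = 1−.
Anion: ligand charges sum to -4; for the ion to be 1−, V = +3.

(ethylenediamine)bis(glycinato)platinum(IV) diazidodibromobis(pyridine)vanadate(III)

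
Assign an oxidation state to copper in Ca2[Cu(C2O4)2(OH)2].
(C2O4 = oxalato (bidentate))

2 calcium outside the brackets (+2 each) → the complex ion is 4−.
Ligand charges: 2×OH = -2; 2×C2O4 = -4; sum -6.
Cu + (-6) = 4− ⇒ Cu is +2.

+2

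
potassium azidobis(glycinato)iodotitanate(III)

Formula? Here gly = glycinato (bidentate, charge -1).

K[Ti(gly)2I(N3)]

Ligands: 1 azido (N3, -1), 1 iodo (I, -1), 2 glycinato (gly, -1). Ligand charge sum = -4.
Charge balance with potassium (+1) requires 1 complex ion per 1 potassium.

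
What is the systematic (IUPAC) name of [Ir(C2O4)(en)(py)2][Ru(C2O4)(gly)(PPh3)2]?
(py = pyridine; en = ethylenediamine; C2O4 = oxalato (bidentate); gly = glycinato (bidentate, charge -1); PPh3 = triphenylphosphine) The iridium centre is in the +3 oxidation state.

Ir is given as +3; the cation's ligand charges sum to -2, so the complex cation is 1+.
A 1:1 salt means the anion carries the equal and opposite charge, 1−.
Anion: ligand charges sum to -3; for the ion to be 1−, Ru = +2.

(ethylenediamine)oxalatobis(pyridine)iridium(III) (glycinato)oxalatobis(triphenylphosphine)ruthenate(II)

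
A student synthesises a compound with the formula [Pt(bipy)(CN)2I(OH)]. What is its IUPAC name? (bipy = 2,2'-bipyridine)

There is no counter-ion, so the complex is neutral overall.
Ligand charges: 1×2,2'-bipyridine (neutral), 2×cyano (-1 each), 1×iodo (-1 each), 1×hydroxo (-1 each); total -4. So Pt + (-4) = 0, giving Pt = +4.
Ligands are named alphabetically: bipyridine before cyano before hydroxo before iodo.

(2,2'-bipyridine)dicyanohydroxoiodoplatinum(IV)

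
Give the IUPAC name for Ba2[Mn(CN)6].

barium hexacyanomanganate(II)

The 2 barium counter-ions carry a total charge of +4, so each complex ion is 4−.
Ligand charges: 6×cyano (-1 each); total -6. So Mn + (-6) = 4−, giving Mn = +2.
The complex ion is anionic, so manganese takes the -ate form manganate(II).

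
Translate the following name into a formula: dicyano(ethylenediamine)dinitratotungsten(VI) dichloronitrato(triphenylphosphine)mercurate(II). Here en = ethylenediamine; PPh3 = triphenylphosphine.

[W(CN)2(en)(NO3)2][HgCl2(NO3)(PPh3)]2

Cation [W…]: ligand charges -4, W(VI) ⇒ ion charge 2+.
Anion [Hg…]: ligand charges -3, Hg(II) ⇒ ion charge 1−.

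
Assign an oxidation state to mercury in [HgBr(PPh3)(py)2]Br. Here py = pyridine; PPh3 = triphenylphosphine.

+2

1 bromide outside the brackets (-1 each) → the complex ion is 1+.
Ligand charges: 2×py neutral; 1×PPh3 neutral; 1×Br = -1; sum -1.
Hg + (-1) = 1+ ⇒ Hg is +2.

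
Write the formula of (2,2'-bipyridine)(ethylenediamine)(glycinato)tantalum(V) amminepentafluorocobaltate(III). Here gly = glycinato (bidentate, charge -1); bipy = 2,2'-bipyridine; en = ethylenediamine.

Cation [Ta…]: ligand charges -1, Ta(V) ⇒ ion charge 4+.
Anion [Co…]: ligand charges -5, Co(III) ⇒ ion charge 2−.

[Ta(bipy)(en)(gly)][CoF5(NH3)]2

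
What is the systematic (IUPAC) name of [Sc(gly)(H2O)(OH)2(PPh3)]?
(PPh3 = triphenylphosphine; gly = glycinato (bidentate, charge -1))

There is no counter-ion, so the complex is neutral overall.
Ligand charges: 1×triphenylphosphine (neutral), 1×aqua (neutral), 1×glycinato (-1 each), 2×hydroxo (-1 each); total -3. So Sc + (-3) = 0, giving Sc = +3.
Ligands are named alphabetically: aqua before glycinato before hydroxo before triphenylphosphine.

aqua(glycinato)dihydroxo(triphenylphosphine)scandium(III)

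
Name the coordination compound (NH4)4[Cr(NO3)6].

ammonium hexanitratochromate(II)

The 4 ammonium counter-ions carry a total charge of +4, so each complex ion is 4−.
Ligand charges: 6×nitrato (-1 each); total -6. So Cr + (-6) = 4−, giving Cr = +2.
The complex ion is anionic, so chromium takes the -ate form chromate(II).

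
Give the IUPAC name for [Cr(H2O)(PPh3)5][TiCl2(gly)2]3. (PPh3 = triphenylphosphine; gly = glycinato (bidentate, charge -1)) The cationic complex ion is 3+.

The complex cation is given as 3+; its ligand charges sum to 0, so Cr = +3.
With 3 anions per cation, each anion must be 3/3 = 1−.
Anion: ligand charges sum to -4; for the ion to be 1−, Ti = +3.

aquapentakis(triphenylphosphine)chromium(III) dichlorobis(glycinato)titanate(III)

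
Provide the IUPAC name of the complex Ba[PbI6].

The 1 barium counter-ion carries a total charge of +2, so each complex ion is 2−.
Ligand charges: 6×iodo (-1 each); total -6. So Pb + (-6) = 2−, giving Pb = +4.
The complex ion is anionic, so lead takes the -ate form plumbate(IV).

barium hexaiodoplumbate(IV)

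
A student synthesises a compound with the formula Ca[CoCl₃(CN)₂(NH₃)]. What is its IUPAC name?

calcium amminetrichlorodicyanocobaltate(III)

The 1 calcium counter-ion carries a total charge of +2, so each complex ion is 2−.
Ligand charges: 1×ammine (neutral), 2×cyano (-1 each), 3×chloro (-1 each); total -5. So Co + (-5) = 2−, giving Co = +3.
Ligands are named alphabetically: ammine before chloro before cyano.
The complex ion is anionic, so cobalt takes the -ate form cobaltate(III).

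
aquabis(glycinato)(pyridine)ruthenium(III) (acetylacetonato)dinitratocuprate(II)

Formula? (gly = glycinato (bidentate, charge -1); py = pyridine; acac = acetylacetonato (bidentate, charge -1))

Cation [Ru…]: ligand charges -2, Ru(III) ⇒ ion charge 1+.
Anion [Cu…]: ligand charges -3, Cu(II) ⇒ ion charge 1−.
One 1+ cation balances one 1− anion.

[Ru(gly)2(H2O)(py)][Cu(acac)(NO3)2]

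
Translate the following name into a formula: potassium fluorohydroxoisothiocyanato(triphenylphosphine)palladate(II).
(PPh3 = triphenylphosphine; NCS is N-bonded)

K[PdF(NCS)(OH)(PPh3)]

Ligands: 1 fluoro (F, -1), 1 triphenylphosphine (PPh3, neutral), 1 isothiocyanato (NCS, -1), 1 hydroxo (OH, -1). Ligand charge sum = -3.
With Pd in oxidation state +2, the complex ion is [Pd...]^1−.
Charge balance with potassium (+1) requires 1 complex ion per 1 potassium.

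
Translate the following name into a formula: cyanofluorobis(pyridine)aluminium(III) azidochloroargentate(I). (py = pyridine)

Cation [Al…]: ligand charges -2, Al(III) ⇒ ion charge 1+.
Anion [Ag…]: ligand charges -2, Ag(I) ⇒ ion charge 1−.
One 1+ cation balances one 1− anion.

[Al(CN)F(py)2][AgCl(N3)]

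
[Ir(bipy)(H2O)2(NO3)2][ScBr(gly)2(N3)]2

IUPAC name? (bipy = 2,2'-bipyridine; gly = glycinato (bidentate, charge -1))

diaqua(2,2'-bipyridine)dinitratoiridium(IV) azidobromobis(glycinato)scandate(III)

Both ions are complex: the cation is named first with the plain metal name, the anion second with the -ate form; each ion's ligands are alphabetised independently.
Scandium is always +3 in its complexes; the anion's ligand charges sum to -4, so the complex anion is 1−.
With 2 anions per cation, the cation must be 2×1 = 2+.
Cation: ligand charges sum to -2; for the ion to be 2+, Ir = +4.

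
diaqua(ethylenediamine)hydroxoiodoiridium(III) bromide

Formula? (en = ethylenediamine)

[Ir(en)(H2O)2I(OH)]Br

Ligands: 1 hydroxo (OH, -1), 1 iodo (I, -1), 1 ethylenediamine (en, neutral), 2 aqua (H2O, neutral). Ligand charge sum = -2.
Charge balance with bromide (-1) requires 1 complex ion per 1 bromide.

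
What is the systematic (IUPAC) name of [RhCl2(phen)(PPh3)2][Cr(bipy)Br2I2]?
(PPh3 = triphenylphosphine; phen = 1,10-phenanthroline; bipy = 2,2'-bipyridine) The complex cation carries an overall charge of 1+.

dichloro(1,10-phenanthroline)bis(triphenylphosphine)rhodium(III) (2,2'-bipyridine)dibromodiiodochromate(III)

Both ions are complex: the cation is named first with the plain metal name, the anion second with the -ate form; each ion's ligands are alphabetised independently.
The complex cation is given as 1+; its ligand charges sum to -2, so Rh = +3.
A 1:1 salt means the anion carries the equal and opposite charge, 1−.
Anion: ligand charges sum to -4; for the ion to be 1−, Cr = +3.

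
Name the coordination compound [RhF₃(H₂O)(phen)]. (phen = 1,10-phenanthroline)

aquatrifluoro(1,10-phenanthroline)rhodium(III)

There is no counter-ion, so the complex is neutral overall.
Ligand charges: 3×fluoro (-1 each), 1×aqua (neutral), 1×1,10-phenanthroline (neutral); total -3. So Rh + (-3) = 0, giving Rh = +3.
Ligands are named alphabetically: aqua before fluoro before phenanthroline.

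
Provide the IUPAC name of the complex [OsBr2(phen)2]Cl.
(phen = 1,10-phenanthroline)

dibromobis(1,10-phenanthroline)osmium(III) chloride

The 1 chloride counter-ion carries a total charge of -1, so each complex ion is 1+.
Ligand charges: 2×bromo (-1 each), 2×1,10-phenanthroline (neutral); total -2. So Os + (-2) = 1+, giving Os = +3.
Ligands are named alphabetically: bromo before phenanthroline.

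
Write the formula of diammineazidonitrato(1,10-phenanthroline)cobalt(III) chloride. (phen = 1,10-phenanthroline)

[Co(N3)(NH3)2(NO3)(phen)]Cl

Ligands: 1 azido (N3, -1), 2 ammine (NH3, neutral), 1 1,10-phenanthroline (phen, neutral), 1 nitrato (NO3, -1). Ligand charge sum = -2.
With Co in oxidation state +3, the complex ion is [Co...]^1+.
Charge balance with chloride (-1) requires 1 complex ion per 1 chloride.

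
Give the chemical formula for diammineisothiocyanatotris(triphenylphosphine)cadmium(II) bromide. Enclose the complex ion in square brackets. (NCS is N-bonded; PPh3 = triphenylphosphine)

Ligands: 2 ammine (NH3, neutral), 1 isothiocyanato (NCS, -1), 3 triphenylphosphine (PPh3, neutral). Ligand charge sum = -1.
Charge balance with bromide (-1) requires 1 complex ion per 1 bromide.

[Cd(NCS)(NH3)2(PPh3)3]Br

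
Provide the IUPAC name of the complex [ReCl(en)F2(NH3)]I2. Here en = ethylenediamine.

The 2 iodide counter-ions carry a total charge of -2, so each complex ion is 2+.
Ligand charges: 2×fluoro (-1 each), 1×chloro (-1 each), 1×ammine (neutral), 1×ethylenediamine (neutral); total -3. So Re + (-3) = 2+, giving Re = +5.
Ligands are named alphabetically: ammine before chloro before ethylenediamine before fluoro.

amminechloro(ethylenediamine)difluororhenium(V) iodide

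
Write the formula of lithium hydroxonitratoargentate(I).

Ligands: 1 hydroxo (OH, -1), 1 nitrato (NO3, -1). Ligand charge sum = -2.
With Ag in oxidation state +1, the complex ion is [Ag...]^1−.
Charge balance with lithium (+1) requires 1 complex ion per 1 lithium.

Li[Ag(NO3)(OH)]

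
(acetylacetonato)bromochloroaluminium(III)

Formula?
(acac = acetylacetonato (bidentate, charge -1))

Ligands: 1 chloro (Cl, -1), 1 acetylacetonato (acac, -1), 1 bromo (Br, -1). Ligand charge sum = -3.
With Al in oxidation state +3, the complex ion is [Al...].

[Al(acac)BrCl]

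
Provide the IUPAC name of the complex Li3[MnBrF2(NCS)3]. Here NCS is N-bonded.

The 3 lithium counter-ions carry a total charge of +3, so each complex ion is 3−.
Ligand charges: 2×fluoro (-1 each), 1×bromo (-1 each), 3×isothiocyanato (-1 each); total -6. So Mn + (-6) = 3−, giving Mn = +3.
Ligands are named alphabetically: bromo before fluoro before isothiocyanato.
The complex ion is anionic, so manganese takes the -ate form manganate(III).

lithium bromodifluorotriisothiocyanatomanganate(III)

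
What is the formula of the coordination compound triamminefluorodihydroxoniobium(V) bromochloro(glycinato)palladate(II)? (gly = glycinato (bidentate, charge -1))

[NbF(NH3)3(OH)2][PdBrCl(gly)]2

Cation [Nb…]: ligand charges -3, Nb(V) ⇒ ion charge 2+.
Anion [Pd…]: ligand charges -3, Pd(II) ⇒ ion charge 1−.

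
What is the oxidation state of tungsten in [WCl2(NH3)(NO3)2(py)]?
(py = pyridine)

No counter-ion: the bracketed complex is neutral.
Ligand charges: 2×NO3 = -2; 2×Cl = -2; 1×py neutral; 1×NH3 neutral; sum -4.
W + (-4) = 0 ⇒ W is +4.

+4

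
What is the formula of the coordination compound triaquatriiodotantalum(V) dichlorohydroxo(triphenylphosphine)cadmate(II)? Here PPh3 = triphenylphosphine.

[Ta(H2O)3I3][CdCl2(OH)(PPh3)]2

Cation [Ta…]: ligand charges -3, Ta(V) ⇒ ion charge 2+.
Anion [Cd…]: ligand charges -3, Cd(II) ⇒ ion charge 1−.
One 2+ cation requires 2 of the 1− anion.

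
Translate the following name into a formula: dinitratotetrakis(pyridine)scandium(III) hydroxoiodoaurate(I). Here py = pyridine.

Cation [Sc…]: ligand charges -2, Sc(III) ⇒ ion charge 1+.
Anion [Au…]: ligand charges -2, Au(I) ⇒ ion charge 1−.
One 1+ cation balances one 1− anion.

[Sc(NO3)2(py)4][AuI(OH)]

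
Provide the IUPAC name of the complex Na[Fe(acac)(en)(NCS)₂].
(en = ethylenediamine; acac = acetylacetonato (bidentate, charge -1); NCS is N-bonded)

sodium (acetylacetonato)(ethylenediamine)diisothiocyanatoferrate(II)

The 1 sodium counter-ion carries a total charge of +1, so each complex ion is 1−.
Ligand charges: 1×ethylenediamine (neutral), 1×acetylacetonato (-1 each), 2×isothiocyanato (-1 each); total -3. So Fe + (-3) = 1−, giving Fe = +2.
The complex ion is anionic, so iron takes the -ate form ferrate(II).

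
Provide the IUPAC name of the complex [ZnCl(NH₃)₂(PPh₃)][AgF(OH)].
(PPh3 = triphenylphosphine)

Both ions are complex: the cation is named first with the plain metal name, the anion second with the -ate form; each ion's ligands are alphabetised independently.
Zinc is always +2 in its complexes; the cation's ligand charges sum to -1, so the complex cation is 1+.
A 1:1 salt means the anion carries the equal and opposite charge, 1−.
Anion: ligand charges sum to -2; for the ion to be 1−, Ag = +1.

diamminechloro(triphenylphosphine)zinc(II) fluorohydroxoargentate(I)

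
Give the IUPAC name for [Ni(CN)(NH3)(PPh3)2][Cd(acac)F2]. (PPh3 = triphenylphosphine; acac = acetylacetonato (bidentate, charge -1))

Both ions are complex: the cation is named first with the plain metal name, the anion second with the -ate form; each ion's ligands are alphabetised independently.
Cadmium is always +2 in its complexes; the anion's ligand charges sum to -3, so the complex anion is 1−.
A 1:1 salt means the cation carries the equal and opposite charge, 1+.
Cation: ligand charges sum to -1; for the ion to be 1+, Ni = +2.

amminecyanobis(triphenylphosphine)nickel(II) (acetylacetonato)difluorocadmate(II)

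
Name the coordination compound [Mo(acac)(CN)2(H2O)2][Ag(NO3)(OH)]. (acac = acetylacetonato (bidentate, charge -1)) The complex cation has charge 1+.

(acetylacetonato)diaquadicyanomolybdenum(IV) hydroxonitratoargentate(I)

Both ions are complex: the cation is named first with the plain metal name, the anion second with the -ate form; each ion's ligands are alphabetised independently.
The complex cation is given as 1+; its ligand charges sum to -3, so Mo = +4.
A 1:1 salt means the anion carries the equal and opposite charge, 1−.
Anion: ligand charges sum to -2; for the ion to be 1−, Ag = +1.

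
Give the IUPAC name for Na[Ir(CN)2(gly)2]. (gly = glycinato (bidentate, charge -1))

sodium dicyanobis(glycinato)iridate(III)

The 1 sodium counter-ion carries a total charge of +1, so each complex ion is 1−.
Ligand charges: 2×cyano (-1 each), 2×glycinato (-1 each); total -4. So Ir + (-4) = 1−, giving Ir = +3.
The complex ion is anionic, so iridium takes the -ate form iridate(III).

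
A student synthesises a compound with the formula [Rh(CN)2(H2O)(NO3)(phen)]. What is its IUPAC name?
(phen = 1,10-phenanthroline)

aquadicyanonitrato(1,10-phenanthroline)rhodium(III)

There is no counter-ion, so the complex is neutral overall.
Ligand charges: 1×aqua (neutral), 2×cyano (-1 each), 1×nitrato (-1 each), 1×1,10-phenanthroline (neutral); total -3. So Rh + (-3) = 0, giving Rh = +3.
Ligands are named alphabetically: aqua before cyano before nitrato before phenanthroline.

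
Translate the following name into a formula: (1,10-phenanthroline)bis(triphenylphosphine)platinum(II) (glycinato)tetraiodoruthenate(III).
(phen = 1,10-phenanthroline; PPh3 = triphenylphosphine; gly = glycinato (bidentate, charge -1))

Cation [Pt…]: ligand charges 0, Pt(II) ⇒ ion charge 2+.
Anion [Ru…]: ligand charges -5, Ru(III) ⇒ ion charge 2−.
One 2+ cation balances one 2− anion.

[Pt(phen)(PPh3)2][Ru(gly)I4]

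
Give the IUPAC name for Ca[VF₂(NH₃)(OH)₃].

calcium amminedifluorotrihydroxovanadate(III)

The 1 calcium counter-ion carries a total charge of +2, so each complex ion is 2−.
Ligand charges: 1×ammine (neutral), 3×hydroxo (-1 each), 2×fluoro (-1 each); total -5. So V + (-5) = 2−, giving V = +3.
The complex ion is anionic, so vanadium takes the -ate form vanadate(III).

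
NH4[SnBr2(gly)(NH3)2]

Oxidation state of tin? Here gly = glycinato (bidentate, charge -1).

1 ammonium outside the brackets (+1 each) → the complex ion is 1−.
Ligand charges: 2×Br = -2; 2×NH3 neutral; 1×gly = -1; sum -3.
Sn + (-3) = 1− ⇒ Sn is +2.

+2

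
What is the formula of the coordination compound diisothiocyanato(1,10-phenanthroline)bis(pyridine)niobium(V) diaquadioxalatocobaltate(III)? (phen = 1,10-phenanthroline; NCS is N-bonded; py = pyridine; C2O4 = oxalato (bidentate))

Cation [Nb…]: ligand charges -2, Nb(V) ⇒ ion charge 3+.
Anion [Co…]: ligand charges -4, Co(III) ⇒ ion charge 1−.
One 3+ cation requires 3 of the 1− anion.

[Nb(NCS)2(phen)(py)2][Co(C2O4)2(H2O)2]3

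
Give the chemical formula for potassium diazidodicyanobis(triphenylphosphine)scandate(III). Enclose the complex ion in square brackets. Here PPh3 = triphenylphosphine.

Ligands: 2 triphenylphosphine (PPh3, neutral), 2 azido (N3, -1), 2 cyano (CN, -1). Ligand charge sum = -4.
With Sc in oxidation state +3, the complex ion is [Sc...]^1−.
Charge balance with potassium (+1) requires 1 complex ion per 1 potassium.

K[Sc(CN)2(N3)2(PPh3)2]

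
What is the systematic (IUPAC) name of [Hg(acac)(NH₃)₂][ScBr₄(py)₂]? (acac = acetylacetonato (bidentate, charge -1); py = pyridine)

(acetylacetonato)diamminemercury(II) tetrabromobis(pyridine)scandate(III)

Both ions are complex: the cation is named first with the plain metal name, the anion second with the -ate form; each ion's ligands are alphabetised independently.
Scandium is always +3 in its complexes; the anion's ligand charges sum to -4, so the complex anion is 1−.
A 1:1 salt means the cation carries the equal and opposite charge, 1+.
Cation: ligand charges sum to -1; for the ion to be 1+, Hg = +2.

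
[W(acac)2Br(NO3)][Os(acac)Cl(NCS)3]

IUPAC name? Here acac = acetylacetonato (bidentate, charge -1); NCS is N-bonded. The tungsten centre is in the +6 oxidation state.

Both ions are complex: the cation is named first with the plain metal name, the anion second with the -ate form; each ion's ligands are alphabetised independently.
W is given as +6; the cation's ligand charges sum to -4, so the complex cation is 2+.
A 1:1 salt means the anion carries the equal and opposite charge, 2−.
Anion: ligand charges sum to -5; for the ion to be 2−, Os = +3.

bis(acetylacetonato)bromonitratotungsten(VI) (acetylacetonato)chlorotriisothiocyanatoosmate(III)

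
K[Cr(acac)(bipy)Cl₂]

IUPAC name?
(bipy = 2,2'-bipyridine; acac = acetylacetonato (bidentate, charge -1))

The 1 potassium counter-ion carries a total charge of +1, so each complex ion is 1−.
Ligand charges: 1×2,2'-bipyridine (neutral), 1×acetylacetonato (-1 each), 2×chloro (-1 each); total -3. So Cr + (-3) = 1−, giving Cr = +2.
Ligands are named alphabetically: acetylacetonato before bipyridine before chloro.
The complex ion is anionic, so chromium takes the -ate form chromate(II).

potassium (acetylacetonato)(2,2'-bipyridine)dichlorochromate(II)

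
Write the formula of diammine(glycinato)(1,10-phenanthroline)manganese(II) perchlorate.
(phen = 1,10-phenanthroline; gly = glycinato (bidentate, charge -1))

Ligands: 1 1,10-phenanthroline (phen, neutral), 1 glycinato (gly, -1), 2 ammine (NH3, neutral). Ligand charge sum = -1.
Charge balance with perchlorate (-1) requires 1 complex ion per 1 perchlorate.

[Mn(gly)(NH3)2(phen)]ClO4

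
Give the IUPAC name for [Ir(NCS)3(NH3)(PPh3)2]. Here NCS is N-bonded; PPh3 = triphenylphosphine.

There is no counter-ion, so the complex is neutral overall.
Ligand charges: 3×isothiocyanato (-1 each), 2×triphenylphosphine (neutral), 1×ammine (neutral); total -3. So Ir + (-3) = 0, giving Ir = +3.
Ligands are named alphabetically: ammine before isothiocyanato before triphenylphosphine.

amminetriisothiocyanatobis(triphenylphosphine)iridium(III)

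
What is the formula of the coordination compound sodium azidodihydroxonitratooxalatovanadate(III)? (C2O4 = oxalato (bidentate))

Ligands: 2 hydroxo (OH, -1), 1 azido (N3, -1), 1 oxalato (C2O4, -2), 1 nitrato (NO3, -1). Ligand charge sum = -6.
With V in oxidation state +3, the complex ion is [V...]^3−.
Charge balance with sodium (+1) requires 1 complex ion per 3 sodium.

Na3[V(C2O4)(N3)(NO3)(OH)2]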